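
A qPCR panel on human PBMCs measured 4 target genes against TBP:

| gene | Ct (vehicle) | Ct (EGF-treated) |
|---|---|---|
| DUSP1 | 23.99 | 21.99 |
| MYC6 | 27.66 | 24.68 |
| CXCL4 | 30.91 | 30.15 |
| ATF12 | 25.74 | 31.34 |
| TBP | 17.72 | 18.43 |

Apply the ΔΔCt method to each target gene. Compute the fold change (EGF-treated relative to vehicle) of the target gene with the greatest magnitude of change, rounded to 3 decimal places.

0.034

DUSP1: ΔΔCt = (21.99−18.43) − (23.99−17.72) = 3.56 − 6.27 = -2.71; fold change = 2^2.71 = 6.543
MYC6: ΔΔCt = (24.68−18.43) − (27.66−17.72) = 6.25 − 9.94 = -3.69; fold change = 2^3.69 = 12.906
CXCL4: ΔΔCt = (30.15−18.43) − (30.91−17.72) = 11.72 − 13.19 = -1.47; fold change = 2^1.47 = 2.770
ATF12: ΔΔCt = (31.34−18.43) − (25.74−17.72) = 12.91 − 8.02 = 4.89; fold change = 2^-4.89 = 0.034
ATF12 has the largest |ΔΔCt| = 4.89.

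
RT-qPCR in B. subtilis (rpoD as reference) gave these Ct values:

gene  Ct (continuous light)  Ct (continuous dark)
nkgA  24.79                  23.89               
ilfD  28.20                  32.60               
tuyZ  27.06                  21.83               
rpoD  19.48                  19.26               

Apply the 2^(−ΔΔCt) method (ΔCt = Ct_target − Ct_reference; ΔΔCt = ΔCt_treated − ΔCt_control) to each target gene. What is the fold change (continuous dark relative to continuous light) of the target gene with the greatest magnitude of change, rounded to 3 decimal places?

32.223

nkgA: ΔΔCt = (23.89−19.26) − (24.79−19.48) = 4.63 − 5.31 = -0.68; fold change = 2^0.68 = 1.602
ilfD: ΔΔCt = (32.60−19.26) − (28.20−19.48) = 13.34 − 8.72 = 4.62; fold change = 2^-4.62 = 0.041
tuyZ: ΔΔCt = (21.83−19.26) − (27.06−19.48) = 2.57 − 7.58 = -5.01; fold change = 2^5.01 = 32.223
tuyZ has the largest |ΔΔCt| = 5.01.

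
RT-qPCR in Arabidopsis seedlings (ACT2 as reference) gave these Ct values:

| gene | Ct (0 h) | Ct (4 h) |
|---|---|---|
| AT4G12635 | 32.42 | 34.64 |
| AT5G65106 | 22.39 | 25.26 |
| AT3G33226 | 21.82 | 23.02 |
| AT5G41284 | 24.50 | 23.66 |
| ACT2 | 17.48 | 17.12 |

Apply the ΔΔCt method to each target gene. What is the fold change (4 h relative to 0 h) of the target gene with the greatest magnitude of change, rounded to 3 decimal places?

AT4G12635: ΔΔCt = (34.64−17.12) − (32.42−17.48) = 17.52 − 14.94 = 2.58; fold change = 2^-2.58 = 0.167
AT5G65106: ΔΔCt = (25.26−17.12) − (22.39−17.48) = 8.14 − 4.91 = 3.23; fold change = 2^-3.23 = 0.107
AT3G33226: ΔΔCt = (23.02−17.12) − (21.82−17.48) = 5.90 − 4.34 = 1.56; fold change = 2^-1.56 = 0.339
AT5G41284: ΔΔCt = (23.66−17.12) − (24.50−17.48) = 6.54 − 7.02 = -0.48; fold change = 2^0.48 = 1.395
AT5G65106 has the largest |ΔΔCt| = 3.23.

0.107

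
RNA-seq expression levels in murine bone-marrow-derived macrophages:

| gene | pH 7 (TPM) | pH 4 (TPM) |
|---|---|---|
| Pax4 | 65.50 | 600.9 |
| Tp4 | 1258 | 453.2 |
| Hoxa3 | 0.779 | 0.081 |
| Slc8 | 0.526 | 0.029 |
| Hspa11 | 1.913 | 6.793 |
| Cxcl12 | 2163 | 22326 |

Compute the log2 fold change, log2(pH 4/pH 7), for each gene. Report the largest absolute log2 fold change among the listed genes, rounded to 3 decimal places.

log2(600.9/65.50) = 3.198  (Pax4)
log2(453.2/1258) = -1.473  (Tp4)
log2(0.081/0.779) = -3.266  (Hoxa3)
log2(0.029/0.526) = -4.181  (Slc8)
log2(6.793/1.913) = 1.828  (Hspa11)
log2(22326/2163) = 3.368  (Cxcl12)
The largest magnitude belongs to Slc8.

4.181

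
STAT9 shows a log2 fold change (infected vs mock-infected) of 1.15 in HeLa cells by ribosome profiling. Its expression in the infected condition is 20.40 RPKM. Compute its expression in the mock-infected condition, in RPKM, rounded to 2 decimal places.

Fold change = 2^(1.15) = 2.2191
mock-infected expression = 20.40 / 2.2191 = 9.19

9.19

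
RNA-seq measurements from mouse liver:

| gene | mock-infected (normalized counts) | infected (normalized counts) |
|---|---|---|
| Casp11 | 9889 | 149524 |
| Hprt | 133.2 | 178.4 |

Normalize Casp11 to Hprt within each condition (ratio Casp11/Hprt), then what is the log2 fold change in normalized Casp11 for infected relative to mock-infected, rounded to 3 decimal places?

Casp11/Hprt (mock-infected) = 9889 / 133.2 = 74.242
Casp11/Hprt (infected) = 149524 / 178.4 = 838.14
Fold change = 838.14 / 74.242 = 11.2893
log2(11.2893) = 3.4969

3.497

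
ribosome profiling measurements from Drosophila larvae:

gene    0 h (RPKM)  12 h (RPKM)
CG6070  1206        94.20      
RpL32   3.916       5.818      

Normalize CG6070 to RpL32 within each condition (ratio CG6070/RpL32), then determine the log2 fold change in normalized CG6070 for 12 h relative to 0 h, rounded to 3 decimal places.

-4.250

CG6070/RpL32 (0 h) = 1206 / 3.916 = 307.97
CG6070/RpL32 (12 h) = 94.20 / 5.818 = 16.191
Fold change = 16.191 / 307.97 = 0.0526
log2(0.0526) = -4.2495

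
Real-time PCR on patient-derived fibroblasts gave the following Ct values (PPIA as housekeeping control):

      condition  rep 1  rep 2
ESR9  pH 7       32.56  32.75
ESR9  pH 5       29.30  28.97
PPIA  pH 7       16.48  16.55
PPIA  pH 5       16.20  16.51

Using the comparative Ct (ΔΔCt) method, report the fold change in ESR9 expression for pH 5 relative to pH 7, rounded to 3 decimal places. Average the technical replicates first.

Mean Ct: ESR9 pH 7 32.655; ESR9 pH 5 29.135; PPIA pH 7 16.515; PPIA pH 5 16.355
ΔCt(pH 7) = 32.655 − 16.515 = 16.140
ΔCt(pH 5) = 29.135 − 16.355 = 12.780
ΔΔCt = 12.780 − 16.140 = -3.360
Fold change = 2^(−(-3.360)) = 2^3.360 = 10.2674

10.267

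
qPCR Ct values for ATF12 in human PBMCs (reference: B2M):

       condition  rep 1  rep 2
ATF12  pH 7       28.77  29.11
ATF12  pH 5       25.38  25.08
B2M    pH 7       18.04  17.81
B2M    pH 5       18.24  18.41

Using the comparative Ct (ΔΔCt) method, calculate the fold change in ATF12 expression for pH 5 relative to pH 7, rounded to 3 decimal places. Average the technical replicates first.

Mean Ct: ATF12 pH 7 28.940; ATF12 pH 5 25.230; B2M pH 7 17.925; B2M pH 5 18.325
ΔCt(pH 7) = 28.940 − 17.925 = 11.015
ΔCt(pH 5) = 25.230 − 18.325 = 6.905
ΔΔCt = 6.905 − 11.015 = -4.110
Fold change = 2^(−(-4.110)) = 2^4.110 = 17.2677

17.268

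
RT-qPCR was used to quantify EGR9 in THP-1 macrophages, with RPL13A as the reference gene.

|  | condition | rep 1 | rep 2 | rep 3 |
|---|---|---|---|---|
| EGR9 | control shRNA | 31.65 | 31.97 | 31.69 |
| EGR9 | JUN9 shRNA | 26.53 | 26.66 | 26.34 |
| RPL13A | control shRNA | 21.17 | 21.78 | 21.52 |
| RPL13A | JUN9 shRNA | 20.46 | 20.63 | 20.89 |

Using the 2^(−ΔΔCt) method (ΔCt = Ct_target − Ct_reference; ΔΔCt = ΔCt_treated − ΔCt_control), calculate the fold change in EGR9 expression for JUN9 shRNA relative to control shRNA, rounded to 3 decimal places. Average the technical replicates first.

21.556

Mean Ct: EGR9 control shRNA 31.770; EGR9 JUN9 shRNA 26.510; RPL13A control shRNA 21.490; RPL13A JUN9 shRNA 20.660
ΔCt(control shRNA) = 31.770 − 21.490 = 10.280
ΔCt(JUN9 shRNA) = 26.510 − 20.660 = 5.850
ΔΔCt = 5.850 − 10.280 = -4.430
Fold change = 2^(−(-4.430)) = 2^4.430 = 21.5557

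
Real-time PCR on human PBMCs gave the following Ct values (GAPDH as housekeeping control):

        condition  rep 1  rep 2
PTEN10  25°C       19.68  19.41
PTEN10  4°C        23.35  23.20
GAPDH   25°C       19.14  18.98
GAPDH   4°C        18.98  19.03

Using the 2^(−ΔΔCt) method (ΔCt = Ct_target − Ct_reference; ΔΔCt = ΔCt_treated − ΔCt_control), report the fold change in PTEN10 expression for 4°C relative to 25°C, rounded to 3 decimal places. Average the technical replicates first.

0.073

Mean Ct: PTEN10 25°C 19.545; PTEN10 4°C 23.275; GAPDH 25°C 19.060; GAPDH 4°C 19.005
ΔCt(25°C) = 19.545 − 19.060 = 0.485
ΔCt(4°C) = 23.275 − 19.005 = 4.270
ΔΔCt = 4.270 − 0.485 = 3.785
Fold change = 2^(−3.785) = 0.0725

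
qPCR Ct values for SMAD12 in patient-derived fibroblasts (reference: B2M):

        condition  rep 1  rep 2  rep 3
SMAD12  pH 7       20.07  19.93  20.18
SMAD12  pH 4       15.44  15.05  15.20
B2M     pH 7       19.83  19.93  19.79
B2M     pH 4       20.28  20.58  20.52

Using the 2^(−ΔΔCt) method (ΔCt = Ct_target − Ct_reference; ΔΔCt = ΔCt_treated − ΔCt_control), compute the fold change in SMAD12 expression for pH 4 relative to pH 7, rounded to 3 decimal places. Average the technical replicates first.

43.411

Mean Ct: SMAD12 pH 7 20.060; SMAD12 pH 4 15.230; B2M pH 7 19.850; B2M pH 4 20.460
ΔCt(pH 7) = 20.060 − 19.850 = 0.210
ΔCt(pH 4) = 15.230 − 20.460 = -5.230
ΔΔCt = -5.230 − 0.210 = -5.440
Fold change = 2^(−(-5.440)) = 2^5.440 = 43.4113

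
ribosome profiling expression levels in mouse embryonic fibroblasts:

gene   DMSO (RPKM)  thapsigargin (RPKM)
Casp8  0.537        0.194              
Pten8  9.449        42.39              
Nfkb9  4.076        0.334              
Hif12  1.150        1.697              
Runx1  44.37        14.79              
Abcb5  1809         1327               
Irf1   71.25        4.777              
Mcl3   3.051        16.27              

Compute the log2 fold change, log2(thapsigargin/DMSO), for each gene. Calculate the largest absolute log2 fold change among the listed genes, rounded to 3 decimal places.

log2(0.194/0.537) = -1.469  (Casp8)
log2(42.39/9.449) = 2.165  (Pten8)
log2(0.334/4.076) = -3.609  (Nfkb9)
log2(1.697/1.150) = 0.561  (Hif12)
log2(14.79/44.37) = -1.585  (Runx1)
log2(1327/1809) = -0.447  (Abcb5)
log2(4.777/71.25) = -3.899  (Irf1)
log2(16.27/3.051) = 2.415  (Mcl3)
The largest magnitude belongs to Irf1.

3.899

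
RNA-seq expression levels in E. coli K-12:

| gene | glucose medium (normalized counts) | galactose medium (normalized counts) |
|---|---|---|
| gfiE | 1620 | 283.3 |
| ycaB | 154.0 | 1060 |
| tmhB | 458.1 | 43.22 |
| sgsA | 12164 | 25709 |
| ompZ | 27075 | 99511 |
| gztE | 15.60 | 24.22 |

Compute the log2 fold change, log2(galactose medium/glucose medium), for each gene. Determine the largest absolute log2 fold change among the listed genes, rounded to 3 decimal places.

3.406

log2(283.3/1620) = -2.516  (gfiE)
log2(1060/154.0) = 2.783  (ycaB)
log2(43.22/458.1) = -3.406  (tmhB)
log2(25709/12164) = 1.080  (sgsA)
log2(99511/27075) = 1.878  (ompZ)
log2(24.22/15.60) = 0.635  (gztE)
The largest magnitude belongs to tmhB.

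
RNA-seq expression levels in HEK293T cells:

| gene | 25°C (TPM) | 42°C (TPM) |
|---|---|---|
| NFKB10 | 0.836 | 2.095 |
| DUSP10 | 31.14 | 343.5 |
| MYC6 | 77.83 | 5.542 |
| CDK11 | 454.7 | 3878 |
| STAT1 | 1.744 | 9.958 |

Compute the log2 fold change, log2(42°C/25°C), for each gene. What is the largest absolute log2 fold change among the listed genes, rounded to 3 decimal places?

3.812

log2(2.095/0.836) = 1.325  (NFKB10)
log2(343.5/31.14) = 3.463  (DUSP10)
log2(5.542/77.83) = -3.812  (MYC6)
log2(3878/454.7) = 3.092  (CDK11)
log2(9.958/1.744) = 2.513  (STAT1)
The largest magnitude belongs to MYC6.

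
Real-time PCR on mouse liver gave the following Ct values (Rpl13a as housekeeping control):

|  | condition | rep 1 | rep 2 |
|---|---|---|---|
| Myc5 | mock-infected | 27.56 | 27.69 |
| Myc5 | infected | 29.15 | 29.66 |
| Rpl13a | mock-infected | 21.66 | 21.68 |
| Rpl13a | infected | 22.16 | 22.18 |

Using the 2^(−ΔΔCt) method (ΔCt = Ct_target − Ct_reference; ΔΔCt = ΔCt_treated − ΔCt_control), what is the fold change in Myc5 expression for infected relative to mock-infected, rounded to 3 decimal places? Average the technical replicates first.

Mean Ct: Myc5 mock-infected 27.625; Myc5 infected 29.405; Rpl13a mock-infected 21.670; Rpl13a infected 22.170
ΔCt(mock-infected) = 27.625 − 21.670 = 5.955
ΔCt(infected) = 29.405 − 22.170 = 7.235
ΔΔCt = 7.235 − 5.955 = 1.280
Fold change = 2^(−1.280) = 0.4118

0.412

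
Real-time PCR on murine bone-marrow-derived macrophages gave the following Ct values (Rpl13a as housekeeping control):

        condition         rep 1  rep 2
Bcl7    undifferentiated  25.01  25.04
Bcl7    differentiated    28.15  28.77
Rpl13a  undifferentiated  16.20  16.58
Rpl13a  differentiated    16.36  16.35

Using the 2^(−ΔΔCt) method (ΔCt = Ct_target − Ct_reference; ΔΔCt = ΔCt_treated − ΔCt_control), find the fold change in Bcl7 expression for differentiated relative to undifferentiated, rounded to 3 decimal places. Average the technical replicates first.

Mean Ct: Bcl7 undifferentiated 25.025; Bcl7 differentiated 28.460; Rpl13a undifferentiated 16.390; Rpl13a differentiated 16.355
ΔCt(undifferentiated) = 25.025 − 16.390 = 8.635
ΔCt(differentiated) = 28.460 − 16.355 = 12.105
ΔΔCt = 12.105 − 8.635 = 3.470
Fold change = 2^(−3.470) = 0.0902

0.090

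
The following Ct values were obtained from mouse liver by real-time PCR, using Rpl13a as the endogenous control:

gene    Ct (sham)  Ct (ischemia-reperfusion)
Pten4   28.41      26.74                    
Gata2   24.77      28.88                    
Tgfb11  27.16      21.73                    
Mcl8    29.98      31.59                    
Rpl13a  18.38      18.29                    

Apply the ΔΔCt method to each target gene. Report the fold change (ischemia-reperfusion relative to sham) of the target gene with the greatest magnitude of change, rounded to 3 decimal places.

40.504

Pten4: ΔΔCt = (26.74−18.29) − (28.41−18.38) = 8.45 − 10.03 = -1.58; fold change = 2^1.58 = 2.990
Gata2: ΔΔCt = (28.88−18.29) − (24.77−18.38) = 10.59 − 6.39 = 4.20; fold change = 2^-4.20 = 0.054
Tgfb11: ΔΔCt = (21.73−18.29) − (27.16−18.38) = 3.44 − 8.78 = -5.34; fold change = 2^5.34 = 40.504
Mcl8: ΔΔCt = (31.59−18.29) − (29.98−18.38) = 13.30 − 11.60 = 1.70; fold change = 2^-1.70 = 0.308
Tgfb11 has the largest |ΔΔCt| = 5.34.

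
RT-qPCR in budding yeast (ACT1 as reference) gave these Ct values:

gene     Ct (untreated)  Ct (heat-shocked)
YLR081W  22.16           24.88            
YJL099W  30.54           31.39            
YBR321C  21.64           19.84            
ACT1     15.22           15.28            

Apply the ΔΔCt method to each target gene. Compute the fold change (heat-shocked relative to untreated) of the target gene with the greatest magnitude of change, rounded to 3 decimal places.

YLR081W: ΔΔCt = (24.88−15.28) − (22.16−15.22) = 9.60 − 6.94 = 2.66; fold change = 2^-2.66 = 0.158
YJL099W: ΔΔCt = (31.39−15.28) − (30.54−15.22) = 16.11 − 15.32 = 0.79; fold change = 2^-0.79 = 0.578
YBR321C: ΔΔCt = (19.84−15.28) − (21.64−15.22) = 4.56 − 6.42 = -1.86; fold change = 2^1.86 = 3.630
YLR081W has the largest |ΔΔCt| = 2.66.

0.158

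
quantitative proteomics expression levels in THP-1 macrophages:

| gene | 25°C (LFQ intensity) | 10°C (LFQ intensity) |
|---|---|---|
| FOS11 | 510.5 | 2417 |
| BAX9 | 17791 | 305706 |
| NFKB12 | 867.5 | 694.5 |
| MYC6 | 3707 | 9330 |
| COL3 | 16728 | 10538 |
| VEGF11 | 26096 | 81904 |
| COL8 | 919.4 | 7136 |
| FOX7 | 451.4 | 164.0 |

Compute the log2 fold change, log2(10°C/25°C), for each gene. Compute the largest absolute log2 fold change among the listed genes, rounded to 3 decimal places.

4.103

log2(2417/510.5) = 2.243  (FOS11)
log2(305706/17791) = 4.103  (BAX9)
log2(694.5/867.5) = -0.321  (NFKB12)
log2(9330/3707) = 1.332  (MYC6)
log2(10538/16728) = -0.667  (COL3)
log2(81904/26096) = 1.650  (VEGF11)
log2(7136/919.4) = 2.956  (COL8)
log2(164.0/451.4) = -1.461  (FOX7)
The largest magnitude belongs to BAX9.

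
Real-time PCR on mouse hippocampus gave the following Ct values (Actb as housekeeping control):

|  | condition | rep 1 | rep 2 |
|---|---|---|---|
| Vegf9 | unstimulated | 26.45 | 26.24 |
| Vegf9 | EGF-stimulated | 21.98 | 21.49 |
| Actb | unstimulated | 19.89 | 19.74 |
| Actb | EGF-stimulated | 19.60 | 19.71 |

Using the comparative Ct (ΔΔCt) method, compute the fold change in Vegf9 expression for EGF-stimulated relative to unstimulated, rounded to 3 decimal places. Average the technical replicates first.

21.857

Mean Ct: Vegf9 unstimulated 26.345; Vegf9 EGF-stimulated 21.735; Actb unstimulated 19.815; Actb EGF-stimulated 19.655
ΔCt(unstimulated) = 26.345 − 19.815 = 6.530
ΔCt(EGF-stimulated) = 21.735 − 19.655 = 2.080
ΔΔCt = 2.080 − 6.530 = -4.450
Fold change = 2^(−(-4.450)) = 2^4.450 = 21.8566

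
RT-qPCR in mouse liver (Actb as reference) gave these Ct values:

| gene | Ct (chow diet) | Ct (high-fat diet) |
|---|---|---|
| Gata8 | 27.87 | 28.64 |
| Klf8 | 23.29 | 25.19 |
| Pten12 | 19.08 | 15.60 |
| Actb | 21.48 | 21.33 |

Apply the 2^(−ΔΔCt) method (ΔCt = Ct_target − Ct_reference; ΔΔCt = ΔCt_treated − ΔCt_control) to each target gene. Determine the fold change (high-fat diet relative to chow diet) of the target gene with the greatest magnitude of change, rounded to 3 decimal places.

10.056

Gata8: ΔΔCt = (28.64−21.33) − (27.87−21.48) = 7.31 − 6.39 = 0.92; fold change = 2^-0.92 = 0.529
Klf8: ΔΔCt = (25.19−21.33) − (23.29−21.48) = 3.86 − 1.81 = 2.05; fold change = 2^-2.05 = 0.241
Pten12: ΔΔCt = (15.60−21.33) − (19.08−21.48) = -5.73 − (-2.40) = -3.33; fold change = 2^3.33 = 10.056
Pten12 has the largest |ΔΔCt| = 3.33.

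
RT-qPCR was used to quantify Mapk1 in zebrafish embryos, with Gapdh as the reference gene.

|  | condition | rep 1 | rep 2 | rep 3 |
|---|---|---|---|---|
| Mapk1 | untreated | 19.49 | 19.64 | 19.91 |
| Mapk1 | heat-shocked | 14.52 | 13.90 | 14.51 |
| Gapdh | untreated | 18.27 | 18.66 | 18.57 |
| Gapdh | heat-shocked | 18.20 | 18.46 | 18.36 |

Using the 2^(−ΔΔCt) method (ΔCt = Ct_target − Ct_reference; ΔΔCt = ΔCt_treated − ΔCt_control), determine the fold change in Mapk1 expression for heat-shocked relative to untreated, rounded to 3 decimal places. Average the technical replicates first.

37.014

Mean Ct: Mapk1 untreated 19.680; Mapk1 heat-shocked 14.310; Gapdh untreated 18.500; Gapdh heat-shocked 18.340
ΔCt(untreated) = 19.680 − 18.500 = 1.180
ΔCt(heat-shocked) = 14.310 − 18.340 = -4.030
ΔΔCt = -4.030 − 1.180 = -5.210
Fold change = 2^(−(-5.210)) = 2^5.210 = 37.0140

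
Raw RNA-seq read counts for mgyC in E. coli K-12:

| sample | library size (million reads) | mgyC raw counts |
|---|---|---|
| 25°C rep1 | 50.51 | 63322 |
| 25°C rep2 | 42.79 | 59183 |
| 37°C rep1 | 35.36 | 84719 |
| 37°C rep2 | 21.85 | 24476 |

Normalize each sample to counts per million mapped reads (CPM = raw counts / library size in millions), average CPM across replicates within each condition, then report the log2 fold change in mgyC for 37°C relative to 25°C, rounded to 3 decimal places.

0.415

CPM(25°C rep1) = 63322 / 50.51 = 1253.6527
CPM(25°C rep2) = 59183 / 42.79 = 1383.1035
CPM(37°C rep1) = 84719 / 35.36 = 2395.8993
CPM(37°C rep2) = 24476 / 21.85 = 1120.1831
mean CPM(25°C) = 1318.3781; mean CPM(37°C) = 1758.0412
Fold change = 1758.0412 / 1318.3781 = 1.33349
log2(1.33349) = 0.4152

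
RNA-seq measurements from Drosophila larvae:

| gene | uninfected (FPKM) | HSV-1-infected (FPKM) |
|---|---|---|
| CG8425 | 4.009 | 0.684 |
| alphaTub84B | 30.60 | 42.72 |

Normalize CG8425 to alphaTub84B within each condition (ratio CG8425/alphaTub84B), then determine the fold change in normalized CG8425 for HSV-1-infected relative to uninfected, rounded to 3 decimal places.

CG8425/alphaTub84B (uninfected) = 4.009 / 30.60 = 0.13101
CG8425/alphaTub84B (HSV-1-infected) = 0.684 / 42.72 = 0.016011
Fold change = 0.016011 / 0.13101 = 0.1222

0.122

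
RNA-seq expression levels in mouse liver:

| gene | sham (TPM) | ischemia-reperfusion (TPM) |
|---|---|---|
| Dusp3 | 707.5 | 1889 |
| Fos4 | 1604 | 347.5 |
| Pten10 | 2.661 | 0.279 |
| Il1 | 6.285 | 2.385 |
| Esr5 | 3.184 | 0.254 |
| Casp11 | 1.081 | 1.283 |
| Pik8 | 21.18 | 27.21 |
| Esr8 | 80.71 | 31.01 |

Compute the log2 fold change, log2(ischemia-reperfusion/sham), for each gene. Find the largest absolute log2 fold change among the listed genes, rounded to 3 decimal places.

3.648

log2(1889/707.5) = 1.417  (Dusp3)
log2(347.5/1604) = -2.207  (Fos4)
log2(0.279/2.661) = -3.254  (Pten10)
log2(2.385/6.285) = -1.398  (Il1)
log2(0.254/3.184) = -3.648  (Esr5)
log2(1.283/1.081) = 0.247  (Casp11)
log2(27.21/21.18) = 0.361  (Pik8)
log2(31.01/80.71) = -1.380  (Esr8)
The largest magnitude belongs to Esr5.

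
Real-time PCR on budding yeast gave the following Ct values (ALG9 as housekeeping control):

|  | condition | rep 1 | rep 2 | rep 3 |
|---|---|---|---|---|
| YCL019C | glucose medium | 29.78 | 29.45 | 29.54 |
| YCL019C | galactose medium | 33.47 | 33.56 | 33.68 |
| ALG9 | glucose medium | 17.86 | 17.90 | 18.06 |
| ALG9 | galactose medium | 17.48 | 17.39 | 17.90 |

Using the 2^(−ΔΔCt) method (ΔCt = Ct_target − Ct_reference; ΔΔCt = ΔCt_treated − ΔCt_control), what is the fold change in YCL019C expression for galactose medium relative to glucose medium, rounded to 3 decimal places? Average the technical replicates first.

Mean Ct: YCL019C glucose medium 29.590; YCL019C galactose medium 33.570; ALG9 glucose medium 17.940; ALG9 galactose medium 17.590
ΔCt(glucose medium) = 29.590 − 17.940 = 11.650
ΔCt(galactose medium) = 33.570 − 17.590 = 15.980
ΔΔCt = 15.980 − 11.650 = 4.330
Fold change = 2^(−4.330) = 0.0497

0.050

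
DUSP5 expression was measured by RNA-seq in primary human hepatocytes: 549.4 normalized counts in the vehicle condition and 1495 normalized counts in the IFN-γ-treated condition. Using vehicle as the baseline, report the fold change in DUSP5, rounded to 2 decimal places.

Fold change = 1495 / 549.4 = 2.721
DUSP5 is upregulated.

2.72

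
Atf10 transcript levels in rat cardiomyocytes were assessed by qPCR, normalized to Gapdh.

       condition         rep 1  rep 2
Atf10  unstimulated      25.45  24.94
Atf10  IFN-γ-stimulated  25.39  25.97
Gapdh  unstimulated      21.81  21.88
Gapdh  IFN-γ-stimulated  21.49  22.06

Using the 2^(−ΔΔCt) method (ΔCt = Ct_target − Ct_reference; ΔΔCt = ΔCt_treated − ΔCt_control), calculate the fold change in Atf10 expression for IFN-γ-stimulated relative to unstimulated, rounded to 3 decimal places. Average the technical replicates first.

0.681

Mean Ct: Atf10 unstimulated 25.195; Atf10 IFN-γ-stimulated 25.680; Gapdh unstimulated 21.845; Gapdh IFN-γ-stimulated 21.775
ΔCt(unstimulated) = 25.195 − 21.845 = 3.350
ΔCt(IFN-γ-stimulated) = 25.680 − 21.775 = 3.905
ΔΔCt = 3.905 − 3.350 = 0.555
Fold change = 2^(−0.555) = 0.6807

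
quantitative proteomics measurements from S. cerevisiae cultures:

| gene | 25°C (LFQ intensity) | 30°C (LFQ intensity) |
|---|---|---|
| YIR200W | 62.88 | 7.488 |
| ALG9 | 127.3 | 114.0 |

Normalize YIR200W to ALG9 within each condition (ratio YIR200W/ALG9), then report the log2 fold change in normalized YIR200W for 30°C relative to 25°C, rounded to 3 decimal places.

-2.911

YIR200W/ALG9 (25°C) = 62.88 / 127.3 = 0.49395
YIR200W/ALG9 (30°C) = 7.488 / 114.0 = 0.065684
Fold change = 0.065684 / 0.49395 = 0.1330
log2(0.1330) = -2.9108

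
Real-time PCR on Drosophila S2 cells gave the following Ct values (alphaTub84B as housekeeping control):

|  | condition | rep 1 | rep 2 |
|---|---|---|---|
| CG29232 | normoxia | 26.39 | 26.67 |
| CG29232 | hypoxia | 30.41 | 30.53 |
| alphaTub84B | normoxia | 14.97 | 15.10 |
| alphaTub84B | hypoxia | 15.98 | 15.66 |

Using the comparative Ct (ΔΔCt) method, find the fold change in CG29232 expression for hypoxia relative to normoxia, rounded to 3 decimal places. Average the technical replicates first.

Mean Ct: CG29232 normoxia 26.530; CG29232 hypoxia 30.470; alphaTub84B normoxia 15.035; alphaTub84B hypoxia 15.820
ΔCt(normoxia) = 26.530 − 15.035 = 11.495
ΔCt(hypoxia) = 30.470 − 15.820 = 14.650
ΔΔCt = 14.650 − 11.495 = 3.155
Fold change = 2^(−3.155) = 0.1123

0.112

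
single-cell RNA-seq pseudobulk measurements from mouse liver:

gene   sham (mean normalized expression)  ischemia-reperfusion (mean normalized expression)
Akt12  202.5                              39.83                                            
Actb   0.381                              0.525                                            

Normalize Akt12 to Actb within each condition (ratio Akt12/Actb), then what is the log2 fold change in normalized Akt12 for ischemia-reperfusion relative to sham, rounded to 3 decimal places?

-2.809

Akt12/Actb (sham) = 202.5 / 0.381 = 531.5
Akt12/Actb (ischemia-reperfusion) = 39.83 / 0.525 = 75.867
Fold change = 75.867 / 531.5 = 0.1427
log2(0.1427) = -2.8085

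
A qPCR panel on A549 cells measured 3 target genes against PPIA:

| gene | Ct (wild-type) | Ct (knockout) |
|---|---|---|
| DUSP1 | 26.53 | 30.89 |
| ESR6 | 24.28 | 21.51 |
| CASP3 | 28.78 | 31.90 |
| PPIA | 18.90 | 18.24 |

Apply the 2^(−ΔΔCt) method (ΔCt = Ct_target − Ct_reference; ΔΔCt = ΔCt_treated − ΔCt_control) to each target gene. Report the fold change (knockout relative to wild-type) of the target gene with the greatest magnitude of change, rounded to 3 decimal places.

0.031

DUSP1: ΔΔCt = (30.89−18.24) − (26.53−18.90) = 12.65 − 7.63 = 5.02; fold change = 2^-5.02 = 0.031
ESR6: ΔΔCt = (21.51−18.24) − (24.28−18.90) = 3.27 − 5.38 = -2.11; fold change = 2^2.11 = 4.317
CASP3: ΔΔCt = (31.90−18.24) − (28.78−18.90) = 13.66 − 9.88 = 3.78; fold change = 2^-3.78 = 0.073
DUSP1 has the largest |ΔΔCt| = 5.02.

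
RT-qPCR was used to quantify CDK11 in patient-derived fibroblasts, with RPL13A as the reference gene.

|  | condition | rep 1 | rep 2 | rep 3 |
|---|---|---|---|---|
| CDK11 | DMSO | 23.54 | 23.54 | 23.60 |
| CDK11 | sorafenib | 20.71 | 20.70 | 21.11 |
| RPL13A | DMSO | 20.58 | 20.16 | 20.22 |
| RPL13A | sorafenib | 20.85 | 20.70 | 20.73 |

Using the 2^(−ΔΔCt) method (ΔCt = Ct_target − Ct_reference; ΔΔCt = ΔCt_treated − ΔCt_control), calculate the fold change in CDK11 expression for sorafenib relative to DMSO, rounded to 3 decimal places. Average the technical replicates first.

8.938

Mean Ct: CDK11 DMSO 23.560; CDK11 sorafenib 20.840; RPL13A DMSO 20.320; RPL13A sorafenib 20.760
ΔCt(DMSO) = 23.560 − 20.320 = 3.240
ΔCt(sorafenib) = 20.840 − 20.760 = 0.080
ΔΔCt = 0.080 − 3.240 = -3.160
Fold change = 2^(−(-3.160)) = 2^3.160 = 8.9383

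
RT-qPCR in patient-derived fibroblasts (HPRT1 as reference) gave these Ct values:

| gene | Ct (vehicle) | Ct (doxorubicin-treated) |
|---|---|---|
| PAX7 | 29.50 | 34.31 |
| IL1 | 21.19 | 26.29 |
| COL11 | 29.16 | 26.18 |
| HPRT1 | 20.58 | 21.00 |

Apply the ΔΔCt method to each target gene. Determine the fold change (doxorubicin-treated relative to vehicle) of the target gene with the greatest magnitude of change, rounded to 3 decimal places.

PAX7: ΔΔCt = (34.31−21.00) − (29.50−20.58) = 13.31 − 8.92 = 4.39; fold change = 2^-4.39 = 0.048
IL1: ΔΔCt = (26.29−21.00) − (21.19−20.58) = 5.29 − 0.61 = 4.68; fold change = 2^-4.68 = 0.039
COL11: ΔΔCt = (26.18−21.00) − (29.16−20.58) = 5.18 − 8.58 = -3.40; fold change = 2^3.40 = 10.556
IL1 has the largest |ΔΔCt| = 4.68.

0.039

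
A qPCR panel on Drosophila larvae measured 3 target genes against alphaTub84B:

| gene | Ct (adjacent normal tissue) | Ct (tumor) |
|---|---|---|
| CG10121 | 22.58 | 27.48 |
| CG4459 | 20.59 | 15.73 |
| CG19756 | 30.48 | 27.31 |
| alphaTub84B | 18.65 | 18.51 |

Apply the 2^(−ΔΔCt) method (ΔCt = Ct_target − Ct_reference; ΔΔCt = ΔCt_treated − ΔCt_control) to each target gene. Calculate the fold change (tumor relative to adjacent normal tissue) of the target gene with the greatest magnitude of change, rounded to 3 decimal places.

CG10121: ΔΔCt = (27.48−18.51) − (22.58−18.65) = 8.97 − 3.93 = 5.04; fold change = 2^-5.04 = 0.030
CG4459: ΔΔCt = (15.73−18.51) − (20.59−18.65) = -2.78 − 1.94 = -4.72; fold change = 2^4.72 = 26.355
CG19756: ΔΔCt = (27.31−18.51) − (30.48−18.65) = 8.80 − 11.83 = -3.03; fold change = 2^3.03 = 8.168
CG10121 has the largest |ΔΔCt| = 5.04.

0.030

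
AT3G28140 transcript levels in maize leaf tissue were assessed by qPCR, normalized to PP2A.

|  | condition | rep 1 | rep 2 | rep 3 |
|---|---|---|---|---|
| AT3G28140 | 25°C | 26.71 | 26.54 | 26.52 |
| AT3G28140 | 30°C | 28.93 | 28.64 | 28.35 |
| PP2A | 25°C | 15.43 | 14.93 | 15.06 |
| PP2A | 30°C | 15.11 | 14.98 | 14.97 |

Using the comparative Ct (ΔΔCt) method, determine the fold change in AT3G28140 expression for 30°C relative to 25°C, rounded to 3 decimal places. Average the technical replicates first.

Mean Ct: AT3G28140 25°C 26.590; AT3G28140 30°C 28.640; PP2A 25°C 15.140; PP2A 30°C 15.020
ΔCt(25°C) = 26.590 − 15.140 = 11.450
ΔCt(30°C) = 28.640 − 15.020 = 13.620
ΔΔCt = 13.620 − 11.450 = 2.170
Fold change = 2^(−2.170) = 0.2222

0.222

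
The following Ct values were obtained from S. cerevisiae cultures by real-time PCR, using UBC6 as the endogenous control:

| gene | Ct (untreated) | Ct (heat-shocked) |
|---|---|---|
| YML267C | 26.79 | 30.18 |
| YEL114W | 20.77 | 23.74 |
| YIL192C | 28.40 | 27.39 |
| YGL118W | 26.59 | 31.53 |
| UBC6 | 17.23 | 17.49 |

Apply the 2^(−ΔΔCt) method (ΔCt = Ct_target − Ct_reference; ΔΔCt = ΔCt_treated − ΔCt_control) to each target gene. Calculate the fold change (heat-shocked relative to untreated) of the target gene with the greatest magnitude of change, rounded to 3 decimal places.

YML267C: ΔΔCt = (30.18−17.49) − (26.79−17.23) = 12.69 − 9.56 = 3.13; fold change = 2^-3.13 = 0.114
YEL114W: ΔΔCt = (23.74−17.49) − (20.77−17.23) = 6.25 − 3.54 = 2.71; fold change = 2^-2.71 = 0.153
YIL192C: ΔΔCt = (27.39−17.49) − (28.40−17.23) = 9.90 − 11.17 = -1.27; fold change = 2^1.27 = 2.412
YGL118W: ΔΔCt = (31.53−17.49) − (26.59−17.23) = 14.04 − 9.36 = 4.68; fold change = 2^-4.68 = 0.039
YGL118W has the largest |ΔΔCt| = 4.68.

0.039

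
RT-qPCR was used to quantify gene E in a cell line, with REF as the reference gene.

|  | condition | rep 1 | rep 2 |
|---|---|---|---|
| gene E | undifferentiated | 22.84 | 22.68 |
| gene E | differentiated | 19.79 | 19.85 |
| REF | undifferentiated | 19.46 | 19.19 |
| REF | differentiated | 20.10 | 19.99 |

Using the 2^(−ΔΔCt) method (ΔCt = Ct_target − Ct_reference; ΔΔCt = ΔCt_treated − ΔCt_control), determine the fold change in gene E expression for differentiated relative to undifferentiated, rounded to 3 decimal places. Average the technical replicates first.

12.641

Mean Ct: gene E undifferentiated 22.760; gene E differentiated 19.820; REF undifferentiated 19.325; REF differentiated 20.045
ΔCt(undifferentiated) = 22.760 − 19.325 = 3.435
ΔCt(differentiated) = 19.820 − 20.045 = -0.225
ΔΔCt = -0.225 − 3.435 = -3.660
Fold change = 2^(−(-3.660)) = 2^3.660 = 12.6407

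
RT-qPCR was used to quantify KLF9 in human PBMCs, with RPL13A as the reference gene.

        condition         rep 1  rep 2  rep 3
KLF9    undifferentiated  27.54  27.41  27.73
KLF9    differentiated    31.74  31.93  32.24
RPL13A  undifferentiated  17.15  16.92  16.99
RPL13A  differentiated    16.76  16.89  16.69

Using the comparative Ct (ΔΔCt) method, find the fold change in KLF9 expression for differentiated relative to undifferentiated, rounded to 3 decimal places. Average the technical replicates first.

Mean Ct: KLF9 undifferentiated 27.560; KLF9 differentiated 31.970; RPL13A undifferentiated 17.020; RPL13A differentiated 16.780
ΔCt(undifferentiated) = 27.560 − 17.020 = 10.540
ΔCt(differentiated) = 31.970 − 16.780 = 15.190
ΔΔCt = 15.190 − 10.540 = 4.650
Fold change = 2^(−4.650) = 0.0398

0.040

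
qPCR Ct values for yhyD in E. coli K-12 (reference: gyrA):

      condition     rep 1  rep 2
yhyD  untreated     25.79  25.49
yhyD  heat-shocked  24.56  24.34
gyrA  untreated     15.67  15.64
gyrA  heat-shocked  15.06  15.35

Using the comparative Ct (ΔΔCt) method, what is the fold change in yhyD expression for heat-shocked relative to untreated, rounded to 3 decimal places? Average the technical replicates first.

Mean Ct: yhyD untreated 25.640; yhyD heat-shocked 24.450; gyrA untreated 15.655; gyrA heat-shocked 15.205
ΔCt(untreated) = 25.640 − 15.655 = 9.985
ΔCt(heat-shocked) = 24.450 − 15.205 = 9.245
ΔΔCt = 9.245 − 9.985 = -0.740
Fold change = 2^(−(-0.740)) = 2^0.740 = 1.6702

1.670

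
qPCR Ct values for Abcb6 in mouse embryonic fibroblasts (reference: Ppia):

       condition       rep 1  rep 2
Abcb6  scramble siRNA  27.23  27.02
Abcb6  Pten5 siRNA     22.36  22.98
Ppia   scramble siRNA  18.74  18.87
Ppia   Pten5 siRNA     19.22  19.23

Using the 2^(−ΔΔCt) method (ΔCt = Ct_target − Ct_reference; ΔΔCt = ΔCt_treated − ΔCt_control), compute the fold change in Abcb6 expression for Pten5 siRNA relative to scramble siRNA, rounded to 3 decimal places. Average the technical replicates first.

29.344

Mean Ct: Abcb6 scramble siRNA 27.125; Abcb6 Pten5 siRNA 22.670; Ppia scramble siRNA 18.805; Ppia Pten5 siRNA 19.225
ΔCt(scramble siRNA) = 27.125 − 18.805 = 8.320
ΔCt(Pten5 siRNA) = 22.670 − 19.225 = 3.445
ΔΔCt = 3.445 − 8.320 = -4.875
Fold change = 2^(−(-4.875)) = 2^4.875 = 29.3441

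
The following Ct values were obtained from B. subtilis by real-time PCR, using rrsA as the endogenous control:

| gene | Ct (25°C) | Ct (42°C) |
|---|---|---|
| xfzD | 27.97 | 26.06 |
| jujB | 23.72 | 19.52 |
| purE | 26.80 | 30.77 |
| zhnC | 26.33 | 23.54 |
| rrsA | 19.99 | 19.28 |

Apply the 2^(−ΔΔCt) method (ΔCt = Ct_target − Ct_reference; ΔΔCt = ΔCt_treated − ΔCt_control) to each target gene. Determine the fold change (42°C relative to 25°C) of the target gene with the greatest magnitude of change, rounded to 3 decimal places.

0.039

xfzD: ΔΔCt = (26.06−19.28) − (27.97−19.99) = 6.78 − 7.98 = -1.20; fold change = 2^1.20 = 2.297
jujB: ΔΔCt = (19.52−19.28) − (23.72−19.99) = 0.24 − 3.73 = -3.49; fold change = 2^3.49 = 11.236
purE: ΔΔCt = (30.77−19.28) − (26.80−19.99) = 11.49 − 6.81 = 4.68; fold change = 2^-4.68 = 0.039
zhnC: ΔΔCt = (23.54−19.28) − (26.33−19.99) = 4.26 − 6.34 = -2.08; fold change = 2^2.08 = 4.228
purE has the largest |ΔΔCt| = 4.68.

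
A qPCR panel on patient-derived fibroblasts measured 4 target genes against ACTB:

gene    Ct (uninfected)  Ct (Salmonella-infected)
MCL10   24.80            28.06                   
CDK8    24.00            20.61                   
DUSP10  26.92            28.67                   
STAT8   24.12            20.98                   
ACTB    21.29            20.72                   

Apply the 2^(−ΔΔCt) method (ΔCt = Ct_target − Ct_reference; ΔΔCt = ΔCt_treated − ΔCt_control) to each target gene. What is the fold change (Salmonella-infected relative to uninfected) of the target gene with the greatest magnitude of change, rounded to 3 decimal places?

0.070

MCL10: ΔΔCt = (28.06−20.72) − (24.80−21.29) = 7.34 − 3.51 = 3.83; fold change = 2^-3.83 = 0.070
CDK8: ΔΔCt = (20.61−20.72) − (24.00−21.29) = -0.11 − 2.71 = -2.82; fold change = 2^2.82 = 7.062
DUSP10: ΔΔCt = (28.67−20.72) − (26.92−21.29) = 7.95 − 5.63 = 2.32; fold change = 2^-2.32 = 0.200
STAT8: ΔΔCt = (20.98−20.72) − (24.12−21.29) = 0.26 − 2.83 = -2.57; fold change = 2^2.57 = 5.938
MCL10 has the largest |ΔΔCt| = 3.83.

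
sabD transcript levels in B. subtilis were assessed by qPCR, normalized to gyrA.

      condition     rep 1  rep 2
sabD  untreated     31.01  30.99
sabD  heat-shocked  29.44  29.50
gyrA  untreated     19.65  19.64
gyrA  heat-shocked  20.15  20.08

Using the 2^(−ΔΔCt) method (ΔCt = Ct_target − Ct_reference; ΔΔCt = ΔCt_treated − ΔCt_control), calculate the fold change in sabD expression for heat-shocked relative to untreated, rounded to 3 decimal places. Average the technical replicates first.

4.000

Mean Ct: sabD untreated 31.000; sabD heat-shocked 29.470; gyrA untreated 19.645; gyrA heat-shocked 20.115
ΔCt(untreated) = 31.000 − 19.645 = 11.355
ΔCt(heat-shocked) = 29.470 − 20.115 = 9.355
ΔΔCt = 9.355 − 11.355 = -2.000
Fold change = 2^(−(-2.000)) = 2^2.000 = 4.0000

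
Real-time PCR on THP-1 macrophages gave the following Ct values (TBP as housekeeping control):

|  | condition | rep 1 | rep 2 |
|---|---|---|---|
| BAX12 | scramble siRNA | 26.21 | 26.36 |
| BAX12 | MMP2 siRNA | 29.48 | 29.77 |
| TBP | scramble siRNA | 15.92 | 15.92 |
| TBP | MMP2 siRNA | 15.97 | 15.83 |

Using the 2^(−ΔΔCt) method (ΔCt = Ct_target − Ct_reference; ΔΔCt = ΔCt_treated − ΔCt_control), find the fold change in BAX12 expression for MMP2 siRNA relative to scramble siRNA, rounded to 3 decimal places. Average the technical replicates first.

Mean Ct: BAX12 scramble siRNA 26.285; BAX12 MMP2 siRNA 29.625; TBP scramble siRNA 15.920; TBP MMP2 siRNA 15.900
ΔCt(scramble siRNA) = 26.285 − 15.920 = 10.365
ΔCt(MMP2 siRNA) = 29.625 − 15.900 = 13.725
ΔΔCt = 13.725 − 10.365 = 3.360
Fold change = 2^(−3.360) = 0.0974

0.097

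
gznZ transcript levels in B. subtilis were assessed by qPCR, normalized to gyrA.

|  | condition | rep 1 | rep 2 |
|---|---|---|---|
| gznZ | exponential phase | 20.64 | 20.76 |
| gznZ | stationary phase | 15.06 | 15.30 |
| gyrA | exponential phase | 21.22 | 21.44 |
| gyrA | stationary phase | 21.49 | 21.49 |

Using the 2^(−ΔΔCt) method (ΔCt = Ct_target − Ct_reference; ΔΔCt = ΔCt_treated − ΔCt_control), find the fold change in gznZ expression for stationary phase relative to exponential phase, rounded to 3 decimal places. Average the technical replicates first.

Mean Ct: gznZ exponential phase 20.700; gznZ stationary phase 15.180; gyrA exponential phase 21.330; gyrA stationary phase 21.490
ΔCt(exponential phase) = 20.700 − 21.330 = -0.630
ΔCt(stationary phase) = 15.180 − 21.490 = -6.310
ΔΔCt = -6.310 − (-0.630) = -5.680
Fold change = 2^(−(-5.680)) = 2^5.680 = 51.2685

51.268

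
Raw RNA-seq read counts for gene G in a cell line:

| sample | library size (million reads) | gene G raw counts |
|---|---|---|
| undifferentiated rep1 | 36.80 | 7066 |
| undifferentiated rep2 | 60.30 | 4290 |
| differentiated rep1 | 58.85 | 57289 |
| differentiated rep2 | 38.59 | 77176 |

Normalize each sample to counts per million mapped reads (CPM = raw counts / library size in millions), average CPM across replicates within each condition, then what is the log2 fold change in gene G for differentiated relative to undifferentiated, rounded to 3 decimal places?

3.498

CPM(undifferentiated rep1) = 7066 / 36.80 = 192.0109
CPM(undifferentiated rep2) = 4290 / 60.30 = 71.1443
CPM(differentiated rep1) = 57289 / 58.85 = 973.4749
CPM(differentiated rep2) = 77176 / 38.59 = 1999.8963
mean CPM(undifferentiated) = 131.5776; mean CPM(differentiated) = 1486.6856
Fold change = 1486.6856 / 131.5776 = 11.29893
log2(11.29893) = 3.4981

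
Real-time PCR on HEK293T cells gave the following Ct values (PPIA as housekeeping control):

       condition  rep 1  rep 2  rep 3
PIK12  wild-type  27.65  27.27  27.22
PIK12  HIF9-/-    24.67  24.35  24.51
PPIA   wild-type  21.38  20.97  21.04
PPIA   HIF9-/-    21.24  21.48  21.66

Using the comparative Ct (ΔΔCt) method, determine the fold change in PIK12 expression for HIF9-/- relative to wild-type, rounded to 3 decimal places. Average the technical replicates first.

9.190

Mean Ct: PIK12 wild-type 27.380; PIK12 HIF9-/- 24.510; PPIA wild-type 21.130; PPIA HIF9-/- 21.460
ΔCt(wild-type) = 27.380 − 21.130 = 6.250
ΔCt(HIF9-/-) = 24.510 − 21.460 = 3.050
ΔΔCt = 3.050 − 6.250 = -3.200
Fold change = 2^(−(-3.200)) = 2^3.200 = 9.1896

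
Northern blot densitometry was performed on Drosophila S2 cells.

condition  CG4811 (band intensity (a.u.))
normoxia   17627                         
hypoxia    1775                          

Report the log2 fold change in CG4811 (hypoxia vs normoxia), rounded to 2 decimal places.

-3.31

Fold change = 1775 / 17627 = 0.1007
log2(0.1007) = -3.312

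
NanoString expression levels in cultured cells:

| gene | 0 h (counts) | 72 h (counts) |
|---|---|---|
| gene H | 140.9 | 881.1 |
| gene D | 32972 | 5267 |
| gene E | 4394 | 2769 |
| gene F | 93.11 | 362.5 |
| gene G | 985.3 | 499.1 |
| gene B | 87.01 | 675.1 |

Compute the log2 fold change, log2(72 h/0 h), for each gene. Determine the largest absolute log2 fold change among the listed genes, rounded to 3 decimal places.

2.956

log2(881.1/140.9) = 2.645  (gene H)
log2(5267/32972) = -2.646  (gene D)
log2(2769/4394) = -0.666  (gene E)
log2(362.5/93.11) = 1.961  (gene F)
log2(499.1/985.3) = -0.981  (gene G)
log2(675.1/87.01) = 2.956  (gene B)
The largest magnitude belongs to gene B.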